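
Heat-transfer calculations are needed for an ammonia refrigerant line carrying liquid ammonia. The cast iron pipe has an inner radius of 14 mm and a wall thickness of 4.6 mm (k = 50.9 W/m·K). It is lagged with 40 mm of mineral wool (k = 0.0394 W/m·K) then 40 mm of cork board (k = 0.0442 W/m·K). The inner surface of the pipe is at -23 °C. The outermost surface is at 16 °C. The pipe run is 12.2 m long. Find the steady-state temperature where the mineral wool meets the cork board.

For a radial system each layer contributes R = ln(r_out/r_in)/(2πkL); films add R = 1/(hA).
R_cast iron pipe wall = ln(18.6/14)/(2π×50.9×12.2) = 7.281×10^-5 K/W
R_mineral wool = ln(58.6/18.6)/(2π×0.0394×12.2) = 0.38 K/W
R_cork board = ln(98.6/58.6)/(2π×0.0442×12.2) = 0.1536 K/W
R_total = 0.5336 K/W
Q = ΔT/R_total = 39/0.5336
Q = 73.1 W
T_interface = T_inner + Q·ΣR(inner→interface) = -23 + 73.1×0.38

T ≈ 4.78 °C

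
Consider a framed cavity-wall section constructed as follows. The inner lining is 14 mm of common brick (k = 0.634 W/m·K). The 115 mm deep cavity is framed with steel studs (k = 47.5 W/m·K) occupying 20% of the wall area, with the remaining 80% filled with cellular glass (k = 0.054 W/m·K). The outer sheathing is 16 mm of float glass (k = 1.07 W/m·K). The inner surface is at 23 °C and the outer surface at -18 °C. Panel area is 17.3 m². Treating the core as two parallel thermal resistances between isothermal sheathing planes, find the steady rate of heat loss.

Sheathing layers in series; stud and cavity paths in parallel between them.
R_inner = 0.014/(0.634×17.3) = 0.001276 K/W
R_stud  = 0.115/(47.5×0.2×17.3) = 6.997×10^-4 K/W
R_cav   = 0.115/(0.054×0.8×17.3) = 0.1539 K/W
1/R_core = 1/R_stud + 1/R_cav → R_core = 6.966×10^-4 K/W
R_outer = 0.016/(1.07×17.3) = 8.644×10^-4 K/W
R_total = 0.002837 K/W
Q = ΔT/R_total = 41/0.002837

Q ≈ 14500 W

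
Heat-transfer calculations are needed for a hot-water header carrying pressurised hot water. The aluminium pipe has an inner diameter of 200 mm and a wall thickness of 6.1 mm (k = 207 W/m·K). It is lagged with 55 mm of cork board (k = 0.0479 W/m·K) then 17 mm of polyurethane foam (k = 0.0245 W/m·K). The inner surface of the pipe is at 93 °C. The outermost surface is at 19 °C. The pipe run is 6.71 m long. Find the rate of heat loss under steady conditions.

Per-layer cylindrical resistances, series-summed:
R_aluminium pipe wall = ln(106.1/100)/(2π×207×6.71) = 6.785×10^-6 K/W
R_cork board = ln(161.1/106.1)/(2π×0.0479×6.71) = 0.2068 K/W
R_polyurethane foam = ln(178.1/161.1)/(2π×0.0245×6.71) = 0.09712 K/W
R_total = 0.3039 K/W
Q = ΔT/R_total = 74/0.3039

Q ≈ 243 W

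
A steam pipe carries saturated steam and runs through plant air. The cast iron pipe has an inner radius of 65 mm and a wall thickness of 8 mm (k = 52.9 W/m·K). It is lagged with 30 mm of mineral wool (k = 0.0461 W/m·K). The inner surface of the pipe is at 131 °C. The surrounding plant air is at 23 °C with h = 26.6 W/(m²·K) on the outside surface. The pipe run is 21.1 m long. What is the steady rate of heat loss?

Per-layer cylindrical resistances, series-summed:
R_cast iron pipe wall = ln(73/65)/(2π×52.9×21.1) = 1.655×10^-5 K/W
R_mineral wool = ln(103/73)/(2π×0.0461×21.1) = 0.05633 K/W
R_outer film = 1/(h_o·2πr_oL) = 1/(26.6×2π×0.103×21.1) = 0.002753 K/W
R_total = 0.0591 K/W
Q = ΔT/R_total = 108/0.0591

Q ≈ 1830 W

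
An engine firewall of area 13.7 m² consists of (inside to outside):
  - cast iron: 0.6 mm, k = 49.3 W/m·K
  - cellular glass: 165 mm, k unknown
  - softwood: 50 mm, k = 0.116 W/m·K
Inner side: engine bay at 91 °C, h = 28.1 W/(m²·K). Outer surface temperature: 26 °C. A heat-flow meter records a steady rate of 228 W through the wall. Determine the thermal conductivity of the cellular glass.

k ≈ 0.048 W/(m·K)

Treating each layer as a thermal resistance in series:
R_inner film = 1/(h_i·A) = 1/(28.1×13.7) = 0.002598 K/W
R_cast iron = L/(kA) = 0.0006/(49.3×13.7) = 8.883×10^-7 K/W
R_softwood = L/(kA) = 0.05/(0.116×13.7) = 0.03146 K/W
Sum of known resistances R_other = 0.03406 K/W
Total R = ΔT/Q = 65/228 = 0.2851 K/W
R_cellular glass = R_total − R_other = 0.251 K/W
k = L/(R·A) = 0.165/(0.251×13.7)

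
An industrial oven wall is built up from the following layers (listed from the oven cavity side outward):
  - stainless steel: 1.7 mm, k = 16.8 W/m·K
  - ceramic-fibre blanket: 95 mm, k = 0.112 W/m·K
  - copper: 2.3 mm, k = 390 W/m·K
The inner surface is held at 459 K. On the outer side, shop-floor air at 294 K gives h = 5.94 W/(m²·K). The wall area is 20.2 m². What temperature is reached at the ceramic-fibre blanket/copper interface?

Treating each layer as a thermal resistance in series:
R_stainless steel = L/(kA) = 0.0017/(16.8×20.2) = 5.009×10^-6 K/W
R_ceramic-fibre blanket = L/(kA) = 0.095/(0.112×20.2) = 0.04199 K/W
R_copper = L/(kA) = 0.0023/(390×20.2) = 2.92×10^-7 K/W
R_outer film = 1/(h_o·A) = 1/(5.94×20.2) = 0.008334 K/W
R_total = 0.05033 K/W;  Q = ΔT/R_total = 165/0.05033 = 3278 W
T_interface = T_inner − Q·ΣR(inner→interface) = 459 − 3280×0.042

T ≈ 321 K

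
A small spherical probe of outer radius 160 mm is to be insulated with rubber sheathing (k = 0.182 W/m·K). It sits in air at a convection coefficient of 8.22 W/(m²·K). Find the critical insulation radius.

r_cr ≈ 44.3 mm

For a sphere r_cr = 2k/h = 2×0.182/8.22
r_cr = 44.3 mm; since the bare radius (160 mm) is above r_cr, any added insulation will reduce heat loss.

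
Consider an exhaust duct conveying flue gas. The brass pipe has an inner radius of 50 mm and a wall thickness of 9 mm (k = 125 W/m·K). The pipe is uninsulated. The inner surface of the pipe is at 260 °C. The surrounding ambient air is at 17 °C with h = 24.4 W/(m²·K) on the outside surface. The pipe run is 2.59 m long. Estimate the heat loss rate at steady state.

Q ≈ 5680 W

Per-layer cylindrical resistances, series-summed:
R_brass pipe wall = ln(59/50)/(2π×125×2.59) = 8.137×10^-5 K/W
R_outer film = 1/(h_o·2πr_oL) = 1/(24.4×2π×0.059×2.59) = 0.04269 K/W
R_total = 0.04277 K/W
Q = ΔT/R_total = 243/0.04277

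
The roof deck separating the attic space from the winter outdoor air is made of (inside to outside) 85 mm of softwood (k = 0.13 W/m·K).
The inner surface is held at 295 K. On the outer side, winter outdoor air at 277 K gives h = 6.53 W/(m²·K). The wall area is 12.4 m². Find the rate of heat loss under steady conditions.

Treating each layer as a thermal resistance in series:
R_softwood = L/(kA) = 0.085/(0.13×12.4) = 0.05273 K/W
R_outer film = 1/(h_o·A) = 1/(6.53×12.4) = 0.01235 K/W
R_total = 0.06508 K/W
Q = ΔT / R_total = 18 / 0.06508

Q ≈ 277 W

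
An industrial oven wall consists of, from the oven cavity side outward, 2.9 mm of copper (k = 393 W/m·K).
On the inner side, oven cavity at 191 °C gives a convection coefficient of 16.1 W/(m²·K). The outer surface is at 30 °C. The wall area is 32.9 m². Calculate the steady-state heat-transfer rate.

Thermal resistances in series:
R_inner film = 1/(h_i·A) = 1/(16.1×32.9) = 0.001888 K/W
R_copper = L/(kA) = 0.0029/(393×32.9) = 2.243×10^-7 K/W
R_total = 0.001888 K/W
Q = ΔT / R_total = 161 / 0.001888

Q ≈ 85300 W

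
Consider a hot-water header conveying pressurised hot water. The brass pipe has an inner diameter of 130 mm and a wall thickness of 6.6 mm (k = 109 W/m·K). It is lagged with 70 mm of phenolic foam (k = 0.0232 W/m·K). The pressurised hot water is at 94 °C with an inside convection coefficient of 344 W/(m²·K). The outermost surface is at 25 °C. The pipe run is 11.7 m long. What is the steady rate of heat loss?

Per-layer cylindrical resistances, series-summed:
R_inner film = 1/(h_i·2πr₁L) = 1/(344×2π×0.065×11.7) = 6.084×10^-4 K/W
R_brass pipe wall = ln(71.6/65)/(2π×109×11.7) = 1.207×10^-5 K/W
R_phenolic foam = ln(141.6/71.6)/(2π×0.0232×11.7) = 0.3998 K/W
R_total = 0.4004 K/W
Q = ΔT/R_total = 69/0.4004

Q ≈ 172 W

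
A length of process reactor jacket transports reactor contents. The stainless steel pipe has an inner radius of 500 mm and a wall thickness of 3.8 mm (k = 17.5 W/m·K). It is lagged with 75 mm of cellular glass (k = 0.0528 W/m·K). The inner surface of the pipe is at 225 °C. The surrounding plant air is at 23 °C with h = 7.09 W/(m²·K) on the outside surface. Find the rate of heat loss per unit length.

q′ ≈ 442 W/m

For a radial system each layer contributes R = ln(r_out/r_in)/(2πkL); films add R = 1/(hA).
R_stainless steel pipe wall = ln(503.8/500)/(2π×17.5×1) = 6.886×10^-5 K/W
R_cellular glass = ln(578.8/503.8)/(2π×0.0528×1) = 0.4183 K/W
R_outer film = 1/(h_o·2πr_oL) = 1/(7.09×2π×0.5788×1) = 0.03878 K/W
R_total = 0.4572 K/W
Q = ΔT/R_total = 202/0.4572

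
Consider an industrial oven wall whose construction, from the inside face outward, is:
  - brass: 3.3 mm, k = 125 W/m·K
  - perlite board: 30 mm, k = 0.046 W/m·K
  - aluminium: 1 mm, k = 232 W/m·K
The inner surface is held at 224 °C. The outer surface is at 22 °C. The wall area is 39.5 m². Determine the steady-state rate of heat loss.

Q ≈ 12200 W

Treating each layer as a thermal resistance in series:
R_brass = L/(kA) = 0.0033/(125×39.5) = 6.684×10^-7 K/W
R_perlite board = L/(kA) = 0.03/(0.046×39.5) = 0.01651 K/W
R_aluminium = L/(kA) = 0.001/(232×39.5) = 1.091×10^-7 K/W
R_total = 0.01651 K/W
Q = ΔT / R_total = 202 / 0.01651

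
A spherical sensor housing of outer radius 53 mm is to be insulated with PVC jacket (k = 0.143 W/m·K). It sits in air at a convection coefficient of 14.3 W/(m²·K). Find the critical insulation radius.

For a sphere r_cr = 2k/h = 2×0.143/14.3
r_cr = 20 mm; since the bare radius (53 mm) is above r_cr, any added insulation will reduce heat loss.

r_cr ≈ 20 mm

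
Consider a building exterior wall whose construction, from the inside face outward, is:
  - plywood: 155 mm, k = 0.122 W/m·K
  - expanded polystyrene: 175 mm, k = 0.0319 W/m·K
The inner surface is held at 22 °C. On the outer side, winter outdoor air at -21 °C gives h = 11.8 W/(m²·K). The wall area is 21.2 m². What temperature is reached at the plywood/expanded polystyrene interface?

Series thermal resistances:
R_plywood = L/(kA) = 0.155/(0.122×21.2) = 0.05993 K/W
R_expanded polystyrene = L/(kA) = 0.175/(0.0319×21.2) = 0.2588 K/W
R_outer film = 1/(h_o·A) = 1/(11.8×21.2) = 0.003997 K/W
R_total = 0.3227 K/W;  Q = ΔT/R_total = 43/0.3227 = 133.3 W
T_interface = T_inner − Q·ΣR(inner→interface) = 22 − 133×0.05993

T ≈ 14 °C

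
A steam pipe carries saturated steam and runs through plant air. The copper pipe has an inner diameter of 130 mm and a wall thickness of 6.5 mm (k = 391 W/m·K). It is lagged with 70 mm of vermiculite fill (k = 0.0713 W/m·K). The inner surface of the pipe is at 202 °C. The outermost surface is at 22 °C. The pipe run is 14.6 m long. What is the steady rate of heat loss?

Cylindrical conduction, so R = ln(r₂/r₁)/(2πkL) per layer, in series:
R_copper pipe wall = ln(71.5/65)/(2π×391×14.6) = 2.657×10^-6 K/W
R_vermiculite fill = ln(141.5/71.5)/(2π×0.0713×14.6) = 0.1044 K/W
R_total = 0.1044 K/W
Q = ΔT/R_total = 180/0.1044

Q ≈ 1720 W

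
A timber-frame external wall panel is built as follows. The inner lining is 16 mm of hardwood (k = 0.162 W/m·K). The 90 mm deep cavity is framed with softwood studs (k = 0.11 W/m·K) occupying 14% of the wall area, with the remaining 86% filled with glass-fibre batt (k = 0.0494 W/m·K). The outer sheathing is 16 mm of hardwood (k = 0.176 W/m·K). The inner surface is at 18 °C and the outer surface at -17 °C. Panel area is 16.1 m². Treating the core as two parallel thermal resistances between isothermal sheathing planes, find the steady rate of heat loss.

Sheathing layers in series; stud and cavity paths in parallel between them.
R_inner = 0.016/(0.162×16.1) = 0.006134 K/W
R_stud  = 0.09/(0.11×0.14×16.1) = 0.363 K/W
R_cav   = 0.09/(0.0494×0.86×16.1) = 0.1316 K/W
1/R_core = 1/R_stud + 1/R_cav → R_core = 0.09657 K/W
R_outer = 0.016/(0.176×16.1) = 0.005647 K/W
R_total = 0.1084 K/W
Q = ΔT/R_total = 35/0.1084

Q ≈ 323 W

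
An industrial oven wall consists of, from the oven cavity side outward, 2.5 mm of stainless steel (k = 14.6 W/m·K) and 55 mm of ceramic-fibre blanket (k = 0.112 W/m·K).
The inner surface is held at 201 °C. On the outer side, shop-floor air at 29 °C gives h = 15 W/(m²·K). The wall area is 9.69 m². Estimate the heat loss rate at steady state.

Thermal resistances in series:
R_stainless steel = L/(kA) = 0.0025/(14.6×9.69) = 1.767×10^-5 K/W
R_ceramic-fibre blanket = L/(kA) = 0.055/(0.112×9.69) = 0.05068 K/W
R_outer film = 1/(h_o·A) = 1/(15×9.69) = 0.00688 K/W
R_total = 0.05758 K/W
Q = ΔT / R_total = 172 / 0.05758

Q ≈ 2990 W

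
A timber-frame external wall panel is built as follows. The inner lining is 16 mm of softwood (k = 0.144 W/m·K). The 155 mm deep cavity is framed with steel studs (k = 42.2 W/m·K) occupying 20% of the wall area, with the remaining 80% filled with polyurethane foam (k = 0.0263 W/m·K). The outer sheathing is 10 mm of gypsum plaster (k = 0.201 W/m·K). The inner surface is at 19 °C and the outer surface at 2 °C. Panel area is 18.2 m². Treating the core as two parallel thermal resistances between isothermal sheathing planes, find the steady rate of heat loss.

Q ≈ 1730 W

Sheathing layers in series; stud and cavity paths in parallel between them.
R_inner = 0.016/(0.144×18.2) = 0.006105 K/W
R_stud  = 0.155/(42.2×0.2×18.2) = 0.001009 K/W
R_cav   = 0.155/(0.0263×0.8×18.2) = 0.4048 K/W
1/R_core = 1/R_stud + 1/R_cav → R_core = 0.001007 K/W
R_outer = 0.01/(0.201×18.2) = 0.002734 K/W
R_total = 0.009845 K/W
Q = ΔT/R_total = 17/0.009845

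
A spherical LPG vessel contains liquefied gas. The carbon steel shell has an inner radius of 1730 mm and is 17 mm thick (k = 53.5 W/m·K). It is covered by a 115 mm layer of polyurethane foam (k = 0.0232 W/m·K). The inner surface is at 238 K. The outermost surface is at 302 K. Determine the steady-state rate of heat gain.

Q ≈ 528 W

Spherical conduction: R = (1/r_in − 1/r_out)/(4πk) per layer; series-sum.
R_carbon steel shell = (1/1.73 − 1/1.747)/(4π×53.5) = 8.367×10^-6 K/W
R_polyurethane foam = (1/1.747 − 1/1.862)/(4π×0.0232) = 0.1213 K/W
R_total = 0.1213 K/W
Q = ΔT/R_total = 64/0.1213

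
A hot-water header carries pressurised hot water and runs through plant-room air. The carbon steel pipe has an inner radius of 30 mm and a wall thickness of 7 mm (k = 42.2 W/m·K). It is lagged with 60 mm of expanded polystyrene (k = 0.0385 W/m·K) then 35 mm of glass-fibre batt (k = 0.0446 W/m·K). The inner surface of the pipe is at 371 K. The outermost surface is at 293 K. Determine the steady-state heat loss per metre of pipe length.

For a radial system each layer contributes R = ln(r_out/r_in)/(2πkL); films add R = 1/(hA).
R_carbon steel pipe wall = ln(37/30)/(2π×42.2×1) = 7.909×10^-4 K/W
R_expanded polystyrene = ln(97/37)/(2π×0.0385×1) = 3.984 K/W
R_glass-fibre batt = ln(132/97)/(2π×0.0446×1) = 1.099 K/W
R_total = 5.084 K/W
Q = ΔT/R_total = 78/5.084

q′ ≈ 15.3 W/m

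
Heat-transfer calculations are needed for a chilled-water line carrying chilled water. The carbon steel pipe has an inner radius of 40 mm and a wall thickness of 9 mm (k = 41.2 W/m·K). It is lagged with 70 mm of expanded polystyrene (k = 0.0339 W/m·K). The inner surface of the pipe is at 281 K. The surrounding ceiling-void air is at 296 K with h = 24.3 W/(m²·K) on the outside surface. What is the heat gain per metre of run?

Radial resistances (cylindrical: R_cond = ln(r_o/r_i)/(2πkL), R_conv = 1/(h·2πrL)):
R_carbon steel pipe wall = ln(49/40)/(2π×41.2×1) = 7.84×10^-4 K/W
R_expanded polystyrene = ln(119/49)/(2π×0.0339×1) = 4.166 K/W
R_outer film = 1/(h_o·2πr_oL) = 1/(24.3×2π×0.119×1) = 0.05504 K/W
R_total = 4.222 K/W
Q = ΔT/R_total = 15/4.222

q′ ≈ 3.55 W/m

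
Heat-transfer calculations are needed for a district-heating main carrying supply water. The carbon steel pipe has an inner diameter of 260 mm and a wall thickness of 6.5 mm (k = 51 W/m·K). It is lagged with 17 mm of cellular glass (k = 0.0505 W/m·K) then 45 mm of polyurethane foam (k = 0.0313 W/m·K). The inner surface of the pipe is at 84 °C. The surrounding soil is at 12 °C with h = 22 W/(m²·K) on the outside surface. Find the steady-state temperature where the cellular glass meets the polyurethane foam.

Per-layer cylindrical resistances, series-summed:
R_carbon steel pipe wall = ln(136.5/130)/(2π×51×1) = 1.523×10^-4 K/W
R_cellular glass = ln(153.5/136.5)/(2π×0.0505×1) = 0.3699 K/W
R_polyurethane foam = ln(198.5/153.5)/(2π×0.0313×1) = 1.307 K/W
R_outer film = 1/(h_o·2πr_oL) = 1/(22×2π×0.1985×1) = 0.03644 K/W
R_total = 1.714 K/W
Q = ΔT/R_total = 72/1.714
Q = 42 W/m
T_interface = T_inner − Q·ΣR(inner→interface) = 84 − 42×0.3701

T ≈ 68.5 °C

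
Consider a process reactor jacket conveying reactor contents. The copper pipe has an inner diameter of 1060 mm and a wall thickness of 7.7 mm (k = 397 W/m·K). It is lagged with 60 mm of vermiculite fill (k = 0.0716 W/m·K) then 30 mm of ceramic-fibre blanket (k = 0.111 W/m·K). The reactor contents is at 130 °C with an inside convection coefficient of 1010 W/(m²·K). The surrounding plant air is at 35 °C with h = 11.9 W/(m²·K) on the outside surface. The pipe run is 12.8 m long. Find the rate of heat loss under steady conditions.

Q ≈ 3720 W

Radial resistances (cylindrical: R_cond = ln(r_o/r_i)/(2πkL), R_conv = 1/(h·2πrL)):
R_inner film = 1/(h_i·2πr₁L) = 1/(1010×2π×0.53×12.8) = 2.323×10^-5 K/W
R_copper pipe wall = ln(537.7/530)/(2π×397×12.8) = 4.518×10^-7 K/W
R_vermiculite fill = ln(597.7/537.7)/(2π×0.0716×12.8) = 0.01837 K/W
R_ceramic-fibre blanket = ln(627.7/597.7)/(2π×0.111×12.8) = 0.005486 K/W
R_outer film = 1/(h_o·2πr_oL) = 1/(11.9×2π×0.6277×12.8) = 0.001665 K/W
R_total = 0.02555 K/W
Q = ΔT/R_total = 95/0.02555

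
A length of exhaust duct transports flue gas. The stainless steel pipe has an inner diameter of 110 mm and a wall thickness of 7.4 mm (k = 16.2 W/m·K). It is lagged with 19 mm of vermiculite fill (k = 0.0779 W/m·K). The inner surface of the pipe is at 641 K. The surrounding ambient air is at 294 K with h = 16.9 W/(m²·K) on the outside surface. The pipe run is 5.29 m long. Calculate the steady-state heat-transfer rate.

Per-layer cylindrical resistances, series-summed:
R_stainless steel pipe wall = ln(62.4/55)/(2π×16.2×5.29) = 2.344×10^-4 K/W
R_vermiculite fill = ln(81.4/62.4)/(2π×0.0779×5.29) = 0.1027 K/W
R_outer film = 1/(h_o·2πr_oL) = 1/(16.9×2π×0.0814×5.29) = 0.02187 K/W
R_total = 0.1248 K/W
Q = ΔT/R_total = 347/0.1248

Q ≈ 2780 W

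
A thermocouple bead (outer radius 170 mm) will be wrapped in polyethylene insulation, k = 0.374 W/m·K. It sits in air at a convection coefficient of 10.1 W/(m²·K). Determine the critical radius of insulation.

For a sphere r_cr = 2k/h = 2×0.374/10.1
r_cr = 74.1 mm; since the bare radius (170 mm) is above r_cr, any added insulation will reduce heat loss.

r_cr ≈ 74.1 mm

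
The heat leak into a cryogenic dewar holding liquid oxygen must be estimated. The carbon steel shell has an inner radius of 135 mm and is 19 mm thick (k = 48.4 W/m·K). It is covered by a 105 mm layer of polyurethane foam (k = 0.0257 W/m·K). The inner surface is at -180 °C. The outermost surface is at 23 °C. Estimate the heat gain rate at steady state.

Each spherical layer contributes R = (1/r_i − 1/r_o)/(4πk):
R_carbon steel shell = (1/0.135 − 1/0.154)/(4π×48.4) = 0.001503 K/W
R_polyurethane foam = (1/0.154 − 1/0.259)/(4π×0.0257) = 8.151 K/W
R_total = 8.153 K/W
Q = ΔT/R_total = 203/8.153

Q ≈ 24.9 W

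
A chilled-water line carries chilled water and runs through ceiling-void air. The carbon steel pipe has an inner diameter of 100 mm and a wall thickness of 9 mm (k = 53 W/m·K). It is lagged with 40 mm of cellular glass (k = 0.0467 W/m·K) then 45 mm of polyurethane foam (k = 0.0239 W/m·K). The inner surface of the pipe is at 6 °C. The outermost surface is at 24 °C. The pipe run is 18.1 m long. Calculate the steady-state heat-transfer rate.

Q ≈ 76.5 W

Per-layer cylindrical resistances, series-summed:
R_carbon steel pipe wall = ln(59/50)/(2π×53×18.1) = 2.746×10^-5 K/W
R_cellular glass = ln(99/59)/(2π×0.0467×18.1) = 0.09746 K/W
R_polyurethane foam = ln(144/99)/(2π×0.0239×18.1) = 0.1379 K/W
R_total = 0.2353 K/W
Q = ΔT/R_total = 18/0.2353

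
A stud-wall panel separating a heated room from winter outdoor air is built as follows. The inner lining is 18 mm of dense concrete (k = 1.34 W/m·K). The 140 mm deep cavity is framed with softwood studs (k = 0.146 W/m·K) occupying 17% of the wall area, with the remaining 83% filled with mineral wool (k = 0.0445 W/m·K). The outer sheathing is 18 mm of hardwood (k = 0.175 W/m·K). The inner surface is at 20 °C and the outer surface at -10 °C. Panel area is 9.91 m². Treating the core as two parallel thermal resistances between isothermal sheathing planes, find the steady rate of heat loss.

Sheathing layers in series; stud and cavity paths in parallel between them.
R_inner = 0.018/(1.34×9.91) = 0.001355 K/W
R_stud  = 0.14/(0.146×0.17×9.91) = 0.5692 K/W
R_cav   = 0.14/(0.0445×0.83×9.91) = 0.3825 K/W
1/R_core = 1/R_stud + 1/R_cav → R_core = 0.2288 K/W
R_outer = 0.018/(0.175×9.91) = 0.01038 K/W
R_total = 0.2405 K/W
Q = ΔT/R_total = 30/0.2405

Q ≈ 125 W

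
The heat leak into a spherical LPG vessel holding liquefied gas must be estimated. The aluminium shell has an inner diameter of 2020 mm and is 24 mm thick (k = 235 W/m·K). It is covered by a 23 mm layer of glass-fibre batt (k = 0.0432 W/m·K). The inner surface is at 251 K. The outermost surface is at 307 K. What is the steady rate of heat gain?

Spherical conduction: R = (1/r_in − 1/r_out)/(4πk) per layer; series-sum.
R_aluminium shell = (1/1.01 − 1/1.034)/(4π×235) = 7.782×10^-6 K/W
R_glass-fibre batt = (1/1.034 − 1/1.057)/(4π×0.0432) = 0.03876 K/W
R_total = 0.03877 K/W
Q = ΔT/R_total = 56/0.03877

Q ≈ 1440 W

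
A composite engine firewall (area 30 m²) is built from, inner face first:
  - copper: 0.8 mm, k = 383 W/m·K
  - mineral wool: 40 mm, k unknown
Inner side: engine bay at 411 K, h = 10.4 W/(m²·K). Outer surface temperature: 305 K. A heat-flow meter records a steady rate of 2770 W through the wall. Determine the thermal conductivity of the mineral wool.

k ≈ 0.038 W/(m·K)

Treating each layer as a thermal resistance in series:
R_inner film = 1/(h_i·A) = 1/(10.4×30) = 0.003205 K/W
R_copper = L/(kA) = 0.0008/(383×30) = 6.963×10^-8 K/W
Sum of known resistances R_other = 0.003205 K/W
Total R = ΔT/Q = 106/2770 = 0.03827 K/W
R_mineral wool = R_total − R_other = 0.03506 K/W
k = L/(R·A) = 0.04/(0.03506×30)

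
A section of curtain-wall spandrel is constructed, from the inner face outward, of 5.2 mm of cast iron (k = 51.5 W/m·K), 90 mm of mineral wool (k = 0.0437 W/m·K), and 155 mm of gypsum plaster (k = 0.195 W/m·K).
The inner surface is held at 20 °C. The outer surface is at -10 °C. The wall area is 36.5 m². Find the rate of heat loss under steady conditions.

Thermal resistances in series:
R_cast iron = L/(kA) = 0.0052/(51.5×36.5) = 2.766×10^-6 K/W
R_mineral wool = L/(kA) = 0.09/(0.0437×36.5) = 0.05642 K/W
R_gypsum plaster = L/(kA) = 0.155/(0.195×36.5) = 0.02178 K/W
R_total = 0.0782 K/W
Q = ΔT / R_total = 30 / 0.0782

Q ≈ 384 W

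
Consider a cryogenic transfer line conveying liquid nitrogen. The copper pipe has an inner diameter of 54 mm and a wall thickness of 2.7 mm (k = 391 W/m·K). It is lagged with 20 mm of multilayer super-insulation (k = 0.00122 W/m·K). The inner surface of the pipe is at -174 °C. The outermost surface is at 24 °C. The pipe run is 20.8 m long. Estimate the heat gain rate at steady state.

For a radial system each layer contributes R = ln(r_out/r_in)/(2πkL); films add R = 1/(hA).
R_copper pipe wall = ln(29.7/27)/(2π×391×20.8) = 1.865×10^-6 K/W
R_multilayer super-insulation = ln(49.7/29.7)/(2π×0.00122×20.8) = 3.229 K/W
R_total = 3.229 K/W
Q = ΔT/R_total = 198/3.229

Q ≈ 61.3 W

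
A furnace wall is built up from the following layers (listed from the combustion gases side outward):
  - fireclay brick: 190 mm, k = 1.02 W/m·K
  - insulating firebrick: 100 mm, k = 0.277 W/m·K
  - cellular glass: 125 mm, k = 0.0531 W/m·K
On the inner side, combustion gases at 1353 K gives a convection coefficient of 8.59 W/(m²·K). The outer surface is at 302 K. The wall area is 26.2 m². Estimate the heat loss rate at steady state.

Treating each layer as a thermal resistance in series:
R_inner film = 1/(h_i·A) = 1/(8.59×26.2) = 0.004443 K/W
R_fireclay brick = L/(kA) = 0.19/(1.02×26.2) = 0.00711 K/W
R_insulating firebrick = L/(kA) = 0.1/(0.277×26.2) = 0.01378 K/W
R_cellular glass = L/(kA) = 0.125/(0.0531×26.2) = 0.08985 K/W
R_total = 0.1152 K/W
Q = ΔT / R_total = 1051 / 0.1152

Q ≈ 9120 W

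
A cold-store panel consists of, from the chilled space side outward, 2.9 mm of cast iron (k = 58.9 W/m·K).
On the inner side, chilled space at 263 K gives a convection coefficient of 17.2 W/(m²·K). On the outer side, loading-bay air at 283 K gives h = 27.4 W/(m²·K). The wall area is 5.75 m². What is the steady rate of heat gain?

Q ≈ 1210 W

Treating each layer as a thermal resistance in series:
R_inner film = 1/(h_i·A) = 1/(17.2×5.75) = 0.01011 K/W
R_cast iron = L/(kA) = 0.0029/(58.9×5.75) = 8.563×10^-6 K/W
R_outer film = 1/(h_o·A) = 1/(27.4×5.75) = 0.006347 K/W
R_total = 0.01647 K/W
Q = ΔT / R_total = 20 / 0.01647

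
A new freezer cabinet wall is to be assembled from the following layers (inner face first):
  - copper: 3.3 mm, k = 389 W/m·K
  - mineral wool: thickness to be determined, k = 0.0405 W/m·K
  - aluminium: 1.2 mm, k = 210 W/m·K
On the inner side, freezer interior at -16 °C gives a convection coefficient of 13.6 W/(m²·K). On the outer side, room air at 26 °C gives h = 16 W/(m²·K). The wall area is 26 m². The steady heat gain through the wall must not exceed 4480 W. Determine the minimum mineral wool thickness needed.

L ≈ 4.36 mm

Model the wall as resistances in series:
R_inner film = 1/(h_i·A) = 1/(13.6×26) = 0.002828 K/W
R_copper = L/(kA) = 0.0033/(389×26) = 3.263×10^-7 K/W
R_aluminium = L/(kA) = 0.0012/(210×26) = 2.198×10^-7 K/W
R_outer film = 1/(h_o·A) = 1/(16×26) = 0.002404 K/W
Sum of the known resistances R_other = 0.005232 K/W
Required total resistance R_tot = ΔT/Q_allow = 42/4480 = 0.009375 K/W
R_mineral wool = R_tot − R_other = 0.004143 K/W
L = R·k·A = 0.004143×0.0405×26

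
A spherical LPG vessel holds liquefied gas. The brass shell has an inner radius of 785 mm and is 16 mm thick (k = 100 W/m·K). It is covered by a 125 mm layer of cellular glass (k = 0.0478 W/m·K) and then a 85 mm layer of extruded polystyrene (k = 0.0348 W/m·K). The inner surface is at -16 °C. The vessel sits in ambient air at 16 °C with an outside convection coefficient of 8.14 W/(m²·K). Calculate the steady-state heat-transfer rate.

Q ≈ 64.3 W

For a spherical shell R = (1/r₁ − 1/r₂)/(4πk); film R = 1/(h·4πr²). In series:
R_brass shell = (1/0.785 − 1/0.801)/(4π×100) = 2.025×10^-5 K/W
R_cellular glass = (1/0.801 − 1/0.926)/(4π×0.0478) = 0.2806 K/W
R_extruded polystyrene = (1/0.926 − 1/1.011)/(4π×0.0348) = 0.2076 K/W
R_outer film = 1/(h·4πr_o²) = 1/(8.14×4π×1.011²) = 0.009565 K/W
R_total = 0.4978 K/W
Q = ΔT/R_total = 32/0.4978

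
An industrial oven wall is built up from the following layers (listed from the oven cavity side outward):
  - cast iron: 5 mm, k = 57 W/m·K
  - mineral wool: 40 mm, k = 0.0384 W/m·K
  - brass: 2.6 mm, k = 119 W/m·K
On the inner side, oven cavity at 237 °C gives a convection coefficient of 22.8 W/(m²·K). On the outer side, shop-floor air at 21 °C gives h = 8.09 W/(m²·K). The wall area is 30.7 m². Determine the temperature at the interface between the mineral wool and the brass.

Thermal resistances in series:
R_inner film = 1/(h_i·A) = 1/(22.8×30.7) = 0.001429 K/W
R_cast iron = L/(kA) = 0.005/(57×30.7) = 2.857×10^-6 K/W
R_mineral wool = L/(kA) = 0.04/(0.0384×30.7) = 0.03393 K/W
R_brass = L/(kA) = 0.0026/(119×30.7) = 7.117×10^-7 K/W
R_outer film = 1/(h_o·A) = 1/(8.09×30.7) = 0.004026 K/W
R_total = 0.03939 K/W;  Q = ΔT/R_total = 216/0.03939 = 5484 W
T_interface = T_inner − Q·ΣR(inner→interface) = 237 − 5480×0.03536

T ≈ 43.1 °C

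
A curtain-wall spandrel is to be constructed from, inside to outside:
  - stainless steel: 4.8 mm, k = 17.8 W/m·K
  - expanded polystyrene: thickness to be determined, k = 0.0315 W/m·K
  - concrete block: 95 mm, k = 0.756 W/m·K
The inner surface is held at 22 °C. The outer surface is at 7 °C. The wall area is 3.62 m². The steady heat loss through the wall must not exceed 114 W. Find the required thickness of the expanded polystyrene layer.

Model the wall as resistances in series:
R_stainless steel = L/(kA) = 0.0048/(17.8×3.62) = 7.449×10^-5 K/W
R_concrete block = L/(kA) = 0.095/(0.756×3.62) = 0.03471 K/W
Sum of the known resistances R_other = 0.03479 K/W
Required total resistance R_tot = ΔT/Q_allow = 15/114 = 0.1316 K/W
R_expanded polystyrene = R_tot − R_other = 0.09679 K/W
L = R·k·A = 0.09679×0.0315×3.62

L ≈ 11 mm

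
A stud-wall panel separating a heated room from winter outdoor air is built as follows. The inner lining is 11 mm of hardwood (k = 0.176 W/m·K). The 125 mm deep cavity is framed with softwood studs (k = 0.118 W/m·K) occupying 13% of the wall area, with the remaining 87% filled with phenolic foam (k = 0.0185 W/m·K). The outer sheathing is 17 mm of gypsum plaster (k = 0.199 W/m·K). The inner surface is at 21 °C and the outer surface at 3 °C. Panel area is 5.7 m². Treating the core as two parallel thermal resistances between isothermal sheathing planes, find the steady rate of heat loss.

Sheathing layers in series; stud and cavity paths in parallel between them.
R_inner = 0.011/(0.176×5.7) = 0.01096 K/W
R_stud  = 0.125/(0.118×0.13×5.7) = 1.43 K/W
R_cav   = 0.125/(0.0185×0.87×5.7) = 1.363 K/W
1/R_core = 1/R_stud + 1/R_cav → R_core = 0.6976 K/W
R_outer = 0.017/(0.199×5.7) = 0.01499 K/W
R_total = 0.7236 K/W
Q = ΔT/R_total = 18/0.7236

Q ≈ 24.9 W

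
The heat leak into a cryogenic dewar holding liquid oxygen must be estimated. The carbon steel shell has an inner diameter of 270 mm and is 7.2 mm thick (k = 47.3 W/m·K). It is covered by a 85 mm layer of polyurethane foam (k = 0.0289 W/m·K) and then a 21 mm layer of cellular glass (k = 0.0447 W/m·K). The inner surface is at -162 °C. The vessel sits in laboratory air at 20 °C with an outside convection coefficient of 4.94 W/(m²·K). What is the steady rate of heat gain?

Radial (spherical) resistances in series:
R_carbon steel shell = (1/0.135 − 1/0.1422)/(4π×47.3) = 6.31×10^-4 K/W
R_polyurethane foam = (1/0.1422 − 1/0.2272)/(4π×0.0289) = 7.244 K/W
R_cellular glass = (1/0.2272 − 1/0.2482)/(4π×0.0447) = 0.663 K/W
R_outer film = 1/(h·4πr_o²) = 1/(4.94×4π×0.2482²) = 0.2615 K/W
R_total = 8.17 K/W
Q = ΔT/R_total = 182/8.17

Q ≈ 22.3 W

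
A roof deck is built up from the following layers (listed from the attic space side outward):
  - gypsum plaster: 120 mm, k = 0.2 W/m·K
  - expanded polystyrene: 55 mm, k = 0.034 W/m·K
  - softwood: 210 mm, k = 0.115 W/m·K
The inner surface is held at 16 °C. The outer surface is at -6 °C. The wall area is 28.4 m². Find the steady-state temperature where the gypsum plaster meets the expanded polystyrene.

T ≈ 12.7 °C

Treating each layer as a thermal resistance in series:
R_gypsum plaster = L/(kA) = 0.12/(0.2×28.4) = 0.02113 K/W
R_expanded polystyrene = L/(kA) = 0.055/(0.034×28.4) = 0.05696 K/W
R_softwood = L/(kA) = 0.21/(0.115×28.4) = 0.0643 K/W
R_total = 0.1424 K/W;  Q = ΔT/R_total = 22/0.1424 = 154.5 W
T_interface = T_inner − Q·ΣR(inner→interface) = 16 − 155×0.02113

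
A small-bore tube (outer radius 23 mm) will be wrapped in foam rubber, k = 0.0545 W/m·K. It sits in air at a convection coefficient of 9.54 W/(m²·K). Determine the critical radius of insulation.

For a cylinder r_cr = k/h = 0.0545/9.54
r_cr = 5.71 mm; since the bare radius (23 mm) is above r_cr, any added insulation will reduce heat loss.

r_cr ≈ 5.71 mm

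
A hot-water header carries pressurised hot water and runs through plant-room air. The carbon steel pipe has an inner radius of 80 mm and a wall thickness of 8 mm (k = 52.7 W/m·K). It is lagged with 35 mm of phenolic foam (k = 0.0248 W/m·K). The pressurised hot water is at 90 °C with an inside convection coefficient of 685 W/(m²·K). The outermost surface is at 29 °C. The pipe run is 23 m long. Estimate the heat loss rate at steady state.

Cylindrical conduction, so R = ln(r₂/r₁)/(2πkL) per layer, in series:
R_inner film = 1/(h_i·2πr₁L) = 1/(685×2π×0.08×23) = 1.263×10^-4 K/W
R_carbon steel pipe wall = ln(88/80)/(2π×52.7×23) = 1.251×10^-5 K/W
R_phenolic foam = ln(123/88)/(2π×0.0248×23) = 0.09343 K/W
R_total = 0.09357 K/W
Q = ΔT/R_total = 61/0.09357

Q ≈ 652 W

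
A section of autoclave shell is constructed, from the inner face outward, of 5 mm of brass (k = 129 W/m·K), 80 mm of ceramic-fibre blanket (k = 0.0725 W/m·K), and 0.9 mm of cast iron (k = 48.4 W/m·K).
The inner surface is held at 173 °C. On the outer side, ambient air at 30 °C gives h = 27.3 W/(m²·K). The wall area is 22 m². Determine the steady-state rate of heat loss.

Q ≈ 2760 W

Treating each layer as a thermal resistance in series:
R_brass = L/(kA) = 0.005/(129×22) = 1.762×10^-6 K/W
R_ceramic-fibre blanket = L/(kA) = 0.08/(0.0725×22) = 0.05016 K/W
R_cast iron = L/(kA) = 0.0009/(48.4×22) = 8.452×10^-7 K/W
R_outer film = 1/(h_o·A) = 1/(27.3×22) = 0.001665 K/W
R_total = 0.05182 K/W
Q = ΔT / R_total = 143 / 0.05182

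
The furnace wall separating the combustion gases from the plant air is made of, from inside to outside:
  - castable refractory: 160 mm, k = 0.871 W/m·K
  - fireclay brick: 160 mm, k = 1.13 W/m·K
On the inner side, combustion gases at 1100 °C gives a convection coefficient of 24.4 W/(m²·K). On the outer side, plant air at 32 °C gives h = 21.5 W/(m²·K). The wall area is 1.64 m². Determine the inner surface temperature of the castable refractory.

T ≈ 994 °C

Thermal resistances in series:
R_inner film = 1/(h_i·A) = 1/(24.4×1.64) = 0.02499 K/W
R_castable refractory = L/(kA) = 0.16/(0.871×1.64) = 0.112 K/W
R_fireclay brick = L/(kA) = 0.16/(1.13×1.64) = 0.08634 K/W
R_outer film = 1/(h_o·A) = 1/(21.5×1.64) = 0.02836 K/W
R_total = 0.2517 K/W;  Q = ΔT/R_total = 1068/0.2517 = 4243 W
T_interface = T_inner − Q·ΣR(inner→interface) = 1100 − 4240×0.02499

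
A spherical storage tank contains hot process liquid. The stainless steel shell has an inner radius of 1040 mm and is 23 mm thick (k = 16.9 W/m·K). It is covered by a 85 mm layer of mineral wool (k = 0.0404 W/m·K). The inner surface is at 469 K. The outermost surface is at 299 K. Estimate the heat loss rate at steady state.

For a spherical shell R = (1/r₁ − 1/r₂)/(4πk); film R = 1/(h·4πr²). In series:
R_stainless steel shell = (1/1.04 − 1/1.063)/(4π×16.9) = 9.796×10^-5 K/W
R_mineral wool = (1/1.063 − 1/1.148)/(4π×0.0404) = 0.1372 K/W
R_total = 0.1373 K/W
Q = ΔT/R_total = 170/0.1373

Q ≈ 1240 W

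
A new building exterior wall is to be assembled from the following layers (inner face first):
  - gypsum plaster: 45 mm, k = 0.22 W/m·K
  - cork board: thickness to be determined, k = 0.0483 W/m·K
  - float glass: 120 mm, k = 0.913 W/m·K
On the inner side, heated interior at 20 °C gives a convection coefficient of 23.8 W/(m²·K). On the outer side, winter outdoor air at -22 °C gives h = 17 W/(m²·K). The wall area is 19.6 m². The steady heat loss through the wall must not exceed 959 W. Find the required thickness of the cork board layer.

Treating each layer as a thermal resistance in series:
R_inner film = 1/(h_i·A) = 1/(23.8×19.6) = 0.002144 K/W
R_gypsum plaster = L/(kA) = 0.045/(0.22×19.6) = 0.01044 K/W
R_float glass = L/(kA) = 0.12/(0.913×19.6) = 0.006706 K/W
R_outer film = 1/(h_o·A) = 1/(17×19.6) = 0.003001 K/W
Sum of the known resistances R_other = 0.02229 K/W
Required total resistance R_tot = ΔT/Q_allow = 42/959 = 0.0438 K/W
R_cork board = R_tot − R_other = 0.02151 K/W
L = R·k·A = 0.02151×0.0483×19.6

L ≈ 20.4 mm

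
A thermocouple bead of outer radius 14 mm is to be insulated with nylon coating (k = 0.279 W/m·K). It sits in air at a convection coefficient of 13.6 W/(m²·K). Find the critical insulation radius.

r_cr ≈ 41 mm

For a sphere r_cr = 2k/h = 2×0.279/13.6
r_cr = 41 mm; since the bare radius (14 mm) is below r_cr, adding a thin layer of insulation will *increase* heat loss.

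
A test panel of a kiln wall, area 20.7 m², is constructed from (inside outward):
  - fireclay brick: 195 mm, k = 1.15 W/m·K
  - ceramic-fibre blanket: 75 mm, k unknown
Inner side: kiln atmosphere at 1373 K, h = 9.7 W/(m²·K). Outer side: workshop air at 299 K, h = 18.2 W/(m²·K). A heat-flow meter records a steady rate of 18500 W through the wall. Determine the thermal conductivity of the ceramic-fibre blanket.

k ≈ 0.0858 W/(m·K)

Using the resistance-network approach (series):
R_inner film = 1/(h_i·A) = 1/(9.7×20.7) = 0.00498 K/W
R_fireclay brick = L/(kA) = 0.195/(1.15×20.7) = 0.008192 K/W
R_outer film = 1/(h_o·A) = 1/(18.2×20.7) = 0.002654 K/W
Sum of known resistances R_other = 0.01583 K/W
Total R = ΔT/Q = 1074/18500 = 0.05805 K/W
R_ceramic-fibre blanket = R_total − R_other = 0.04223 K/W
k = L/(R·A) = 0.075/(0.04223×20.7)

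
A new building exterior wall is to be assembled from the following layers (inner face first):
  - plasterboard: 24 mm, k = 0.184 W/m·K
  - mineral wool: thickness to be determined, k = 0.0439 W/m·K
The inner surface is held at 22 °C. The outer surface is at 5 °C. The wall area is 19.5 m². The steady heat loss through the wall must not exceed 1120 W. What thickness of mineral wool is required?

Treating each layer as a thermal resistance in series:
R_plasterboard = L/(kA) = 0.024/(0.184×19.5) = 0.006689 K/W
Sum of the known resistances R_other = 0.006689 K/W
Required total resistance R_tot = ΔT/Q_allow = 17/1120 = 0.01518 K/W
R_mineral wool = R_tot − R_other = 0.00849 K/W
L = R·k·A = 0.00849×0.0439×19.5

L ≈ 7.27 mm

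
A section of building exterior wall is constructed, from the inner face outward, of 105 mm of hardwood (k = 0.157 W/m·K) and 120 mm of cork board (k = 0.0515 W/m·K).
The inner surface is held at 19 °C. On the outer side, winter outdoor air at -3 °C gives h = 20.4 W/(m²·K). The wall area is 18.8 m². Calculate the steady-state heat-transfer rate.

Series thermal resistances:
R_hardwood = L/(kA) = 0.105/(0.157×18.8) = 0.03557 K/W
R_cork board = L/(kA) = 0.12/(0.0515×18.8) = 0.1239 K/W
R_outer film = 1/(h_o·A) = 1/(20.4×18.8) = 0.002607 K/W
R_total = 0.1621 K/W
Q = ΔT / R_total = 22 / 0.1621

Q ≈ 136 W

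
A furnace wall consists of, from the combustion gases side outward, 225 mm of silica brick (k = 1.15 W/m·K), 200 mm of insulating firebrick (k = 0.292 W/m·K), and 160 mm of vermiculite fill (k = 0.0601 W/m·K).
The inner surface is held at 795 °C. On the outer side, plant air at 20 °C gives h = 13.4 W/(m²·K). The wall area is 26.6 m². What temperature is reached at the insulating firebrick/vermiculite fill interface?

Model the wall as resistances in series:
R_silica brick = L/(kA) = 0.225/(1.15×26.6) = 0.007355 K/W
R_insulating firebrick = L/(kA) = 0.2/(0.292×26.6) = 0.02575 K/W
R_vermiculite fill = L/(kA) = 0.16/(0.0601×26.6) = 0.1001 K/W
R_outer film = 1/(h_o·A) = 1/(13.4×26.6) = 0.002806 K/W
R_total = 0.136 K/W;  Q = ΔT/R_total = 775/0.136 = 5699 W
T_interface = T_inner − Q·ΣR(inner→interface) = 795 − 5700×0.0331

T ≈ 606 °C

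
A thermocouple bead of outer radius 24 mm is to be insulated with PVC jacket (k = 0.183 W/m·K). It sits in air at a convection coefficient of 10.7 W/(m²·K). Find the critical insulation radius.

r_cr ≈ 34.2 mm

For a sphere r_cr = 2k/h = 2×0.183/10.7
r_cr = 34.2 mm; since the bare radius (24 mm) is below r_cr, adding a thin layer of insulation will *increase* heat loss.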